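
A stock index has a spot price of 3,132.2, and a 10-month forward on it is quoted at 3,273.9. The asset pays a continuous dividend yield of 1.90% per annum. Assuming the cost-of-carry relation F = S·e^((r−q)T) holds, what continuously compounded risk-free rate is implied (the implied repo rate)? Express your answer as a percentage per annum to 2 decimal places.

From F = S·e^((r−q)T): (r − q) = ln(F/S)/T
ln(3273.9/3132.2) = ln(1.045240) = 0.044247
(r − q) = 0.044247 / (10/12) = 0.053096
r = ln(F/S)/T + q = 0.053096 + 0.0190 = 0.072096
r = 7.21%

7.21%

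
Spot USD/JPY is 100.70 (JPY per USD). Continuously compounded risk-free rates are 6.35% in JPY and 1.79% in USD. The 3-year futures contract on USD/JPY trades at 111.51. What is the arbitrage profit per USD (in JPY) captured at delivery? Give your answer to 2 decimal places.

Fair futures: F* = S·e^(carry·T), with carry = (r_JPY − r_USD) = 0.0635 − 0.0179 = 0.0456
F* = 100.70 · e^(0.0456 × 3) = 100.70 · e^0.136800 = 100.70 × 1.146599 = 115.4625
Market 111.51 < fair 115.4625: forward underpriced → reverse cash-and-carry (short spot, go long the forward).
At maturity, profit = |F_mkt − F*| = |111.51 − 115.4625| = 3.95 per USD (in JPY)

3.95 per USD (in JPY)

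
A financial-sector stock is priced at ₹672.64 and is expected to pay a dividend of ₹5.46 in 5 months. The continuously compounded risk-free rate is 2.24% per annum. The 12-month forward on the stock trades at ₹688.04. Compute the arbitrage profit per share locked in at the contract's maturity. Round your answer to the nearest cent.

₹5.69 per share

PV(dividends) I = 5.46·e^(−0.0224·5/12) = 5.4093
Fair forward F* = (S − I)·e^(rT) = (672.64 − 5.4093)·e^0.022400 = 667.2307 × 1.022653 = 682.3455
Market ₹688.04 > fair 682.3455: forward overpriced → cash-and-carry (borrow at r, buy the stock and collect the dividends, short the forward).
Profit at T = |F_mkt − F*| = |688.04 − 682.3455| = ₹5.69 per share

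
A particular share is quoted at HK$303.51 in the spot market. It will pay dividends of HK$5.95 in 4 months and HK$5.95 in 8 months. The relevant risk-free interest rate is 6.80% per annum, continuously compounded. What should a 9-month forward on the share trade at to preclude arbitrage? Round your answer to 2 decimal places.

HK$307.29

PV(dividends) I = 5.95·e^(−0.0680·4/12) + 5.95·e^(−0.0680·8/12)
I = 5.8167 + 5.6863 = 11.5030
F = (S − I)·e^(rT) = (303.51 − 11.5030) · e^(0.0680·9/12)
= 292.0070 · e^0.051000 = 292.0070 × 1.052323 = HK$307.29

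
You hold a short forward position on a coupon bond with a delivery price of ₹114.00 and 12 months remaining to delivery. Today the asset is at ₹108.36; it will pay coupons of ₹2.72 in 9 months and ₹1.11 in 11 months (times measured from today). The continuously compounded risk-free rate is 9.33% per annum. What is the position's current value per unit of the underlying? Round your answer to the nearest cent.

PV(remaining coupons) I = 2.72·e^(−0.0933·9/12) + 1.11·e^(−0.0933·11/12) = 3.5552
Current forward F = (S − I)·e^(rT) = (108.36 − 3.5552)·e^(0.0933·12/12) = 104.8048 × 1.097791 = 115.0538
Value (long) = (F − K)·e^(−rT) = (115.0538 − 114.00) × 0.910920 = 0.9599
Short position value = −(long value) = -₹0.96

-₹0.96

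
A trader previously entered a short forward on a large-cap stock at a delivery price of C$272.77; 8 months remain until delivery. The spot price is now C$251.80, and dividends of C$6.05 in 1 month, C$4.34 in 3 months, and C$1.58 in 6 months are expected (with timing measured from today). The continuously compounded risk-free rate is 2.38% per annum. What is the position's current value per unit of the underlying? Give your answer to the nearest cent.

PV(remaining dividends) I = 6.05·e^(−0.0238·1/12) + 4.34·e^(−0.0238·3/12) + 1.58·e^(−0.0238·6/12) = 11.9136
Current forward F = (S − I)·e^(rT) = (251.80 − 11.9136)·e^(0.0238·8/12) = 239.8864 × 1.015993 = 243.7229
Value (long) = (F − K)·e^(−rT) = (243.7229 − 272.77) × 0.984259 = -28.5899
Short position value = −(long value) = C$28.59

C$28.59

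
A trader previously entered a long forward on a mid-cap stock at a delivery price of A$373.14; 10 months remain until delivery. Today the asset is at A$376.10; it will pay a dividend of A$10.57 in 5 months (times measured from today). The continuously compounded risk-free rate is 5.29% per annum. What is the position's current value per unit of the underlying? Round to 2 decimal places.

A$8.71

PV(remaining dividends) I = 10.57·e^(−0.0529·5/12) = 10.3396
Current forward F = (S − I)·e^(rT) = (376.10 − 10.3396)·e^(0.0529·10/12) = 365.7604 × 1.045069 = 382.2449
Value (long) = (F − K)·e^(−rT) = (382.2449 − 373.14) × 0.956874 = 8.7122
Value = A$8.71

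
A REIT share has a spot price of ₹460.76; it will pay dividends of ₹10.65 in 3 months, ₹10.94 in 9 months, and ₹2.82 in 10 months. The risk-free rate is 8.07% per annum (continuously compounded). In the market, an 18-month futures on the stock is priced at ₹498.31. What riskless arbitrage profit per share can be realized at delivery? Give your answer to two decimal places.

₹4.64 per share

PV(dividends) I = 10.65·e^(−0.0807·3/12) + 10.94·e^(−0.0807·9/12) + 2.82·e^(−0.0807·10/12) = 23.3714
Fair futures F* = (S − I)·e^(rT) = (460.76 − 23.3714)·e^0.121050 = 437.3886 × 1.128681 = 493.6722
Market ₹498.31 > fair 493.6722: forward overpriced → cash-and-carry (borrow at r, buy the stock and collect the dividends, short the forward).
Profit at T = |F_mkt − F*| = |498.31 − 493.6722| = ₹4.64 per share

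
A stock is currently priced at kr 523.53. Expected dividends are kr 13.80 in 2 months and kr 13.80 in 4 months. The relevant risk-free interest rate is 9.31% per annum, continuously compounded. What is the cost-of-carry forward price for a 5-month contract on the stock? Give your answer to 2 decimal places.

kr 516.21

PV(dividends) I = 13.80·e^(−0.0931·2/12) + 13.80·e^(−0.0931·4/12)
I = 13.5875 + 13.3783 = 26.9658
F = (S − I)·e^(rT) = (523.53 − 26.9658) · e^(0.0931·5/12)
= 496.5642 · e^0.038792 = 496.5642 × 1.039554 = kr 516.21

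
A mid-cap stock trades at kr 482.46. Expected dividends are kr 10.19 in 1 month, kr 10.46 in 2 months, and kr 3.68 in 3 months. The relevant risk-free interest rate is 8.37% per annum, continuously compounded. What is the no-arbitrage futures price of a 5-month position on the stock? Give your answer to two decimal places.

PV(dividends) I = 10.19·e^(−0.0837·1/12) + 10.46·e^(−0.0837·2/12) + 3.68·e^(−0.0837·3/12)
I = 10.1192 + 10.3151 + 3.6038 = 24.0381
F = (S − I)·e^(rT) = (482.46 − 24.0381) · e^(0.0837·5/12)
= 458.4219 · e^0.034875 = 458.4219 × 1.035490 = kr 474.69

kr 474.69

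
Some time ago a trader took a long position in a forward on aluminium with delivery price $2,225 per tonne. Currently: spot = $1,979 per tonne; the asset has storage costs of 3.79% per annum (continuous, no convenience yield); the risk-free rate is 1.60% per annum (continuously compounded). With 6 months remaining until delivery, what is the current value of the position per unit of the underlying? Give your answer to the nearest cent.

-$190.41 per tonne

Current fair forward for the remaining 6 months: F = S·e^((r + u)·T), (r + u) = 0.0160 + 0.0379 = 0.0539
F = 1979 · e^(0.0539 × 6/12) = 1979 × 1.02731644 = 2033.0592
Value of long forward = (F − K)·e^(−rT) = (2033.0592 − 2225) · e^(−0.0160·6/12)
= -191.9408 × 0.99203191 = -190.41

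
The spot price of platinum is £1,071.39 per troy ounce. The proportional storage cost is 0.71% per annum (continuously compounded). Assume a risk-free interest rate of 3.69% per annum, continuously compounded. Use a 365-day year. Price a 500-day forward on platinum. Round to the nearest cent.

£1,137.95 per troy ounce

Net carry = r + u − y = 0.0369 + 0.0071 − 0.0000 = 0.0440
F = S·e^((r+u−y)T) = 1071.39 · e^(0.0440 × 500/365) = 1071.39 · e^0.06027397
= 1071.39 × 1.06212750 = £1,137.95 per troy ounce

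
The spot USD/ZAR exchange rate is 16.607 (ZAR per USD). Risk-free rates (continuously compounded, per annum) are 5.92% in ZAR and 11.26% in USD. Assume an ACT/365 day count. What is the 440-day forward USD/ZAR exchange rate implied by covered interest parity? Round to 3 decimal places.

15.572

F = S·e^((r_ZAR − r_USD)T) = 16.607 · e^((0.0592 − 0.1126) × 440/365)
= 16.607 · e^-0.064373 = 16.607 × 0.937655
F = 15.572 ZAR per USD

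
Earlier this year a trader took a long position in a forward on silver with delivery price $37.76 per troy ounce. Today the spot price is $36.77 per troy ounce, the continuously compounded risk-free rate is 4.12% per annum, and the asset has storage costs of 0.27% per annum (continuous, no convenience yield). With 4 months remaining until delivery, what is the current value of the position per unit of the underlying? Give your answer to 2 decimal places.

Current fair forward for the remaining 4 months: F = S·e^((r + u)·T), (r + u) = 0.0412 + 0.0027 = 0.0439
F = 36.77 · e^(0.0439 × 4/12) = 36.77 × 1.014741 = 37.3120
Value of long forward = (F − K)·e^(−rT) = (37.3120 − 37.76) · e^(−0.0412·4/12)
= -0.4480 × 0.986361 = -0.44

-$0.44 per troy ounce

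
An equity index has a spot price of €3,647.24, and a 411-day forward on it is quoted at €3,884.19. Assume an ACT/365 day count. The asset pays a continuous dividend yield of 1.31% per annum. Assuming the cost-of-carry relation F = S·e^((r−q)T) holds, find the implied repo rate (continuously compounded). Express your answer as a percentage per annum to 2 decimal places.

From F = S·e^((r−q)T): (r − q) = ln(F/S)/T
ln(3884.19/3647.24) = ln(1.064967) = 0.062944
(r − q) = 0.062944 / (411/365) = 0.055899
r = ln(F/S)/T + q = 0.055899 + 0.0131 = 0.068999
r = 6.90%

6.90%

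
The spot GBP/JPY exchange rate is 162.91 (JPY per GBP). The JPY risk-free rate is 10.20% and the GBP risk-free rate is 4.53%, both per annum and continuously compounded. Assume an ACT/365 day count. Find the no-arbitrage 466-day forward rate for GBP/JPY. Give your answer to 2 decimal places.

175.14

F = S·e^((r_JPY − r_GBP)T) = 162.91 · e^((0.1020 − 0.0453) × 466/365)
= 162.91 · e^0.072390 = 162.91 × 1.075075
F = 175.14 JPY per GBP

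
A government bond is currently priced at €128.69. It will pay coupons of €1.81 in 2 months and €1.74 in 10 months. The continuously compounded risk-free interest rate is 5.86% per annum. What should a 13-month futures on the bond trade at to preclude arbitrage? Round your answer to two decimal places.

PV(coupons) I = 1.81·e^(−0.0586·2/12) + 1.74·e^(−0.0586·10/12)
I = 1.7924 + 1.6571 = 3.4495
F = (S − I)·e^(rT) = (128.69 − 3.4495) · e^(0.0586·13/12)
= 125.2405 · e^0.063483 = 125.2405 × 1.065541 = €133.45

€133.45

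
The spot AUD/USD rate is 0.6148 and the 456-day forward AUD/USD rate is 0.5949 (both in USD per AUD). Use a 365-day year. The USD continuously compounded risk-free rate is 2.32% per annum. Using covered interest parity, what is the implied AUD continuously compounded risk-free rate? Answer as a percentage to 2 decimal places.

4.95%

F = S·e^((r_USD − r_AUD)T) ⇒ r_AUD = r_USD − ln(F/S)/T
ln(0.5949/0.6148) = -0.032904; /(456/365) = -0.026338
r_AUD = 0.0232 + 0.026338 = 0.049538
r_AUD = 4.95%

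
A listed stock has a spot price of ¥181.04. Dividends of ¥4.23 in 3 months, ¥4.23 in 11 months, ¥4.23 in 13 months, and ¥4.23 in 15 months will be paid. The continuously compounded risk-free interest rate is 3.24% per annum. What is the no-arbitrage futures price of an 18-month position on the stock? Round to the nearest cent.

¥172.79

PV(dividends) I = 4.23·e^(−0.0324·3/12) + 4.23·e^(−0.0324·11/12) + 4.23·e^(−0.0324·13/12) + 4.23·e^(−0.0324·15/12)
I = 4.1959 + 4.1062 + 4.0841 + 4.0621 = 16.4483
F = (S − I)·e^(rT) = (181.04 − 16.4483) · e^(0.0324·18/12)
= 164.5917 · e^0.048600 = 164.5917 × 1.049800 = ¥172.79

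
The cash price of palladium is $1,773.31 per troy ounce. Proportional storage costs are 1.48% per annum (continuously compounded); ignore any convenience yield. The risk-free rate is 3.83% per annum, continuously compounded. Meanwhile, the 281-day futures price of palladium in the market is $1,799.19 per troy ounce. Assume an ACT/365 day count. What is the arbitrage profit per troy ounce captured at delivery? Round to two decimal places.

Fair futures: F* = S·e^(carry·T), with carry = (r + u) = 0.0383 + 0.0148 = 0.0531
F* = 1773.31 · e^(0.0531 × 281/365) = 1773.31 · e^0.04087973 = 1773.31 × 1.04172681 = $1847.3046
Market $1799.19 < fair $1847.3046: forward underpriced → reverse cash-and-carry (short spot, go long the forward).
At maturity, profit = |F_mkt − F*| = |1799.19 − 1847.3046| = $48.11 per troy ounce

$48.11 per troy ounce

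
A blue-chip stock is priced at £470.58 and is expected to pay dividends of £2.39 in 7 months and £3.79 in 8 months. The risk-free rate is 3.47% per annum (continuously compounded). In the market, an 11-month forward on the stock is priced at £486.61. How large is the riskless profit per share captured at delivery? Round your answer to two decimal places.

£7.06 per share

PV(dividends) I = 2.39·e^(−0.0347·7/12) + 3.79·e^(−0.0347·8/12) = 6.0454
Fair forward F* = (S − I)·e^(rT) = (470.58 − 6.0454)·e^0.031808 = 464.5346 × 1.032319 = 479.5479
Market £486.61 > fair 479.5479: forward overpriced → cash-and-carry (borrow at r, buy the stock and collect the dividends, short the forward).
Profit at T = |F_mkt − F*| = |486.61 − 479.5479| = £7.06 per share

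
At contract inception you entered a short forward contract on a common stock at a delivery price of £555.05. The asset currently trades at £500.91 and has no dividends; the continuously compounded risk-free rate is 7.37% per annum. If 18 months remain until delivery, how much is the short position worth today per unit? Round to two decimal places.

Current fair forward for the remaining 18 months: F = S·e^(r·T), r = 0.0737
F = 500.91 · e^(0.0737 × 18/12) = 500.91 × 1.116892 = 559.4624
Value of long forward = (F − K)·e^(−rT) = (559.4624 − 555.05) · e^(−0.0737·18/12)
= 4.4124 × 0.895342 = 3.95
Short position value = −(long value) = -£3.95

-£3.95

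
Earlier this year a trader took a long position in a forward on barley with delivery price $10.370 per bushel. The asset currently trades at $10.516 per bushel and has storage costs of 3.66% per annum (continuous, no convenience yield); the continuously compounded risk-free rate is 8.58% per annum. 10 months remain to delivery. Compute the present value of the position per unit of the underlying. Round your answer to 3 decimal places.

Current fair forward for the remaining 10 months: F = S·e^((r + u)·T), (r + u) = 0.0858 + 0.0366 = 0.1224
F = 10.516 · e^(0.1224 × 10/12) = 10.516 × 1.107383 = 11.6452
Value of long forward = (F − K)·e^(−rT) = (11.6452 − 10.370) · e^(−0.0858·10/12)
= 1.2752 × 0.930996 = 1.187

$1.187 per bushel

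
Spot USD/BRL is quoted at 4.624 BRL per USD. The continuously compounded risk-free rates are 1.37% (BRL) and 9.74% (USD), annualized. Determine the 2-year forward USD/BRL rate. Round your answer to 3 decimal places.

3.911

F = S·e^((r_BRL − r_USD)T) = 4.624 · e^((0.0137 − 0.0974) × 2)
= 4.624 · e^-0.167400 = 4.624 × 0.845861
F = 3.911 BRL per USD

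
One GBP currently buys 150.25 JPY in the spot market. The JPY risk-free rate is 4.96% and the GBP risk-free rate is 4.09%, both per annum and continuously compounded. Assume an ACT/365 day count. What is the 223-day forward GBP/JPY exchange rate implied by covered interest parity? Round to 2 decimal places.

F = S·e^((r_JPY − r_GBP)T) = 150.25 · e^((0.0496 − 0.0409) × 223/365)
= 150.25 · e^0.005315 = 150.25 × 1.005329
F = 151.05 JPY per GBP

151.05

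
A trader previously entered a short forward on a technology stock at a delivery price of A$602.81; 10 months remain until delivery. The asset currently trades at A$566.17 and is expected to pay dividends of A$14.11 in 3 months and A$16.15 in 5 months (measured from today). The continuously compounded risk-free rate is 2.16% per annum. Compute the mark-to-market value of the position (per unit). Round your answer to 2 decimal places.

A$55.93

PV(remaining dividends) I = 14.11·e^(−0.0216·3/12) + 16.15·e^(−0.0216·5/12) = 30.0393
Current forward F = (S − I)·e^(rT) = (566.17 − 30.0393)·e^(0.0216·10/12) = 536.1307 × 1.018163 = 545.8684
Value (long) = (F − K)·e^(−rT) = (545.8684 − 602.81) × 0.982161 = -55.9258
Short position value = −(long value) = A$55.93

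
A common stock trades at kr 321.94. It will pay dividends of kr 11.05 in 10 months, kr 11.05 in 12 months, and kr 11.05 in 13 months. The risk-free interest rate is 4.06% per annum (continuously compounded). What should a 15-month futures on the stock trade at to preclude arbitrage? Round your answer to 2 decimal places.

PV(dividends) I = 11.05·e^(−0.0406·10/12) + 11.05·e^(−0.0406·12/12) + 11.05·e^(−0.0406·13/12)
I = 10.6824 + 10.6104 + 10.5745 = 31.8673
F = (S − I)·e^(rT) = (321.94 − 31.8673) · e^(0.0406·15/12)
= 290.0727 · e^0.050750 = 290.0727 × 1.052060 = kr 305.17

kr 305.17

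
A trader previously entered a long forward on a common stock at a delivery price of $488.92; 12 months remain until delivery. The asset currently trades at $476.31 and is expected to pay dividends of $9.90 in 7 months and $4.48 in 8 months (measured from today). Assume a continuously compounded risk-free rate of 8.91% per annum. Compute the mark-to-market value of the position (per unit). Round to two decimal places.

PV(remaining dividends) I = 9.90·e^(−0.0891·7/12) + 4.48·e^(−0.0891·8/12) = 13.6202
Current forward F = (S − I)·e^(rT) = (476.31 − 13.6202)·e^(0.0891·12/12) = 462.6898 × 1.093190 = 505.8079
Value (long) = (F − K)·e^(−rT) = (505.8079 − 488.92) × 0.914754 = 15.4483
Value = $15.45

$15.45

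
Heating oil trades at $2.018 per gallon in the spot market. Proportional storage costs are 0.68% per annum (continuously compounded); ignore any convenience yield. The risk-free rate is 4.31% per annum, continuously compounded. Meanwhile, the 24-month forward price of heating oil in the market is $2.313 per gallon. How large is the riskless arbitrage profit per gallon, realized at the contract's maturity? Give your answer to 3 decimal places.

Fair forward: F* = S·e^(carry·T), with carry = (r + u) = 0.0431 + 0.0068 = 0.0499
F* = 2.018 · e^(0.0499 × 24/12) = 2.018 · e^0.099800 = 2.018 × 1.104950 = $2.2298
Market $2.313 > fair $2.2298: forward overpriced → cash-and-carry (buy spot, short the forward).
At maturity, profit = |F_mkt − F*| = |2.313 − 2.2298| = $0.083 per gallon

$0.083 per gallon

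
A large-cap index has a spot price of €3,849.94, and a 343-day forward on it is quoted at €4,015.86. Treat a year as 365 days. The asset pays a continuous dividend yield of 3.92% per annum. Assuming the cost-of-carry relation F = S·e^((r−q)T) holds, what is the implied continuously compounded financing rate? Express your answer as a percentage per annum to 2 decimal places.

From F = S·e^((r−q)T): (r − q) = ln(F/S)/T
ln(4015.86/3849.94) = ln(1.043097) = 0.042194
(r − q) = 0.042194 / (343/365) = 0.044900
r = ln(F/S)/T + q = 0.044900 + 0.0392 = 0.084100
r = 8.41%

8.41%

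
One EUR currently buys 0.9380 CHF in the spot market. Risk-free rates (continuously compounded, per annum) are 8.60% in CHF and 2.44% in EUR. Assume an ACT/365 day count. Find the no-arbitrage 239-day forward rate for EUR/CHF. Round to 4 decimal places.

F = S·e^((r_CHF − r_EUR)T) = 0.9380 · e^((0.0860 − 0.0244) × 239/365)
= 0.9380 · e^0.040335 = 0.9380 × 1.041160
F = 0.9766 CHF per EUR

0.9766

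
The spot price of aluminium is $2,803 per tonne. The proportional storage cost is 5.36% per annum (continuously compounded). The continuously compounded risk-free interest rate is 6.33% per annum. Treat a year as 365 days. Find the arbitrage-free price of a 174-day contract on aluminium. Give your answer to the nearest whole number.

Net carry = r + u − y = 0.0633 + 0.0536 − 0.0000 = 0.1169
F = S·e^((r+u−y)T) = 2803 · e^(0.1169 × 174/365) = 2803 · e^0.055728
= 2803 × 1.057310 = $2,964 per tonne

$2,964 per tonne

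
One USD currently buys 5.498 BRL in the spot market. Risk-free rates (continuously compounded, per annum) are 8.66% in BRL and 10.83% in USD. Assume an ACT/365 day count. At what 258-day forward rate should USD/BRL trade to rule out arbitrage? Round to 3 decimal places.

5.414

F = S·e^((r_BRL − r_USD)T) = 5.498 · e^((0.0866 − 0.1083) × 258/365)
= 5.498 · e^-0.015339 = 5.498 × 0.984778
F = 5.414 BRL per USD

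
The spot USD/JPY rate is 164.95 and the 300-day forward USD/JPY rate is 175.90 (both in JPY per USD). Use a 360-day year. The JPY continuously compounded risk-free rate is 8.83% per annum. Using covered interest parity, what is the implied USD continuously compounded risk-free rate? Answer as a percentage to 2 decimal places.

F = S·e^((r_JPY − r_USD)T) ⇒ r_USD = r_JPY − ln(F/S)/T
ln(175.90/164.95) = 0.064273; /(300/360) = 0.077128
r_USD = 0.0883 − 0.077128 = 0.011172
r_USD = 1.12%

1.12%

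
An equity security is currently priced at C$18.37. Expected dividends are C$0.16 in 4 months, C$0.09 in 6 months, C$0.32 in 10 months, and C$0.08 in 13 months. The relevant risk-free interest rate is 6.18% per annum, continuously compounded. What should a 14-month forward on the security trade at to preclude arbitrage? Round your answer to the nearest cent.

C$19.07

PV(dividends) I = 0.16·e^(−0.0618·4/12) + 0.09·e^(−0.0618·6/12) + 0.32·e^(−0.0618·10/12) + 0.08·e^(−0.0618·13/12)
I = 0.1567 + 0.0873 + 0.3039 + 0.0748 = 0.6227
F = (S − I)·e^(rT) = (18.37 − 0.6227) · e^(0.0618·14/12)
= 17.7473 · e^0.072100 = 17.7473 × 1.074763 = C$19.07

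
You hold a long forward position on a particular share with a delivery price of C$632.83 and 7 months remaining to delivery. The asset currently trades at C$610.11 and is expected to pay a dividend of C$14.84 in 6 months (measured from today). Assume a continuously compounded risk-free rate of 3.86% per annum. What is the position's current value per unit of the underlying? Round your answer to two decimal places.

-C$23.19

PV(remaining dividends) I = 14.84·e^(−0.0386·6/12) = 14.5563
Current forward F = (S − I)·e^(rT) = (610.11 − 14.5563)·e^(0.0386·7/12) = 595.5537 × 1.022772 = 609.1156
Value (long) = (F − K)·e^(−rT) = (609.1156 − 632.83) × 0.977735 = -23.1864
Value = -C$23.19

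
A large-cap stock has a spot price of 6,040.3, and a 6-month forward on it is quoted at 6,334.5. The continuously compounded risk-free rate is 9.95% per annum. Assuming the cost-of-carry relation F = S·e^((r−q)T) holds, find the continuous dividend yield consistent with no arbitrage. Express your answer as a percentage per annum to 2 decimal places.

From F = S·e^((r−q)T): (r − q) = ln(F/S)/T
ln(6334.5/6040.3) = ln(1.048706) = 0.047557
(r − q) = 0.047557 / (6/12) = 0.095114
q = r − ln(F/S)/T = 0.0995 − 0.095114 = 0.004386
q = 0.44%

0.44%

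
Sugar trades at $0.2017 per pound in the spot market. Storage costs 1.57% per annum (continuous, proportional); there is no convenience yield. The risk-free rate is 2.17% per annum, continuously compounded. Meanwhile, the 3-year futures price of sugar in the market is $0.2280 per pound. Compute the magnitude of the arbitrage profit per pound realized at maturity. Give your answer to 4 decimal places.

Fair futures: F* = S·e^(carry·T), with carry = (r + u) = 0.0217 + 0.0157 = 0.0374
F* = 0.2017 · e^(0.0374 × 3) = 0.2017 · e^0.112200 = 0.2017 × 1.118737 = $0.2256
Market $0.2280 > fair $0.2256: forward overpriced → cash-and-carry (buy spot, short the forward).
At maturity, profit = |F_mkt − F*| = |0.2280 − 0.2256| = $0.0024 per pound

$0.0024 per pound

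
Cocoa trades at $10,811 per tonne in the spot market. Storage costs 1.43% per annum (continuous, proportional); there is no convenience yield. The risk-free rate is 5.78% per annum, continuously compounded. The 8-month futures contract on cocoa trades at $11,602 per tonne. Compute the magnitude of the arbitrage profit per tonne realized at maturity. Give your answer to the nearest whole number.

Fair futures: F* = S·e^(carry·T), with carry = (r + u) = 0.0578 + 0.0143 = 0.0721
F* = 10811 · e^(0.0721 × 8/12) = 10811 · e^0.048067 = 10811 × 1.049241 = $11343.3445
Market $11602 > fair $11343.3445: forward overpriced → cash-and-carry (buy spot, short the forward).
At maturity, profit = |F_mkt − F*| = |11602 − 11343.3445| = $259 per tonne

$259 per tonne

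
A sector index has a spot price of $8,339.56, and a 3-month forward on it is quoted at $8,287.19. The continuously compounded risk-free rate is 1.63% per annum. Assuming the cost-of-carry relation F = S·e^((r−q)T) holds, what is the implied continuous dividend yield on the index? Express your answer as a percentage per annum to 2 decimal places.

4.15%

From F = S·e^((r−q)T): (r − q) = ln(F/S)/T
ln(8287.19/8339.56) = ln(0.993720) = -0.006300
(r − q) = -0.006300 / (3/12) = -0.025200
q = r − ln(F/S)/T = 0.0163 + 0.025200 = 0.041500
q = 4.15%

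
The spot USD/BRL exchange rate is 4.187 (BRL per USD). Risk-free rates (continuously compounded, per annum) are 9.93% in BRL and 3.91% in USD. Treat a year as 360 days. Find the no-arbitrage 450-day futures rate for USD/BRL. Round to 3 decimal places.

F = S·e^((r_BRL − r_USD)T) = 4.187 · e^((0.0993 − 0.0391) × 450/360)
= 4.187 · e^0.075250 = 4.187 × 1.078154
F = 4.514 BRL per USD

4.514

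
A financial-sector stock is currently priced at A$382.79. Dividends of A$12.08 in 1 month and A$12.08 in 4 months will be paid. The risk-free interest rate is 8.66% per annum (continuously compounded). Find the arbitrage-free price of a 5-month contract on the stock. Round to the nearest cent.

PV(dividends) I = 12.08·e^(−0.0866·1/12) + 12.08·e^(−0.0866·4/12)
I = 11.9931 + 11.7363 = 23.7294
F = (S − I)·e^(rT) = (382.79 − 23.7294) · e^(0.0866·5/12)
= 359.0606 · e^0.036083 = 359.0606 × 1.036742 = A$372.25

A$372.25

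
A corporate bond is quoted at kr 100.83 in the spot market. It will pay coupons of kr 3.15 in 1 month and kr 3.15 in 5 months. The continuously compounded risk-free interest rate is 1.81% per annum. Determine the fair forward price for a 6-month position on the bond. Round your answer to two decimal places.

PV(coupons) I = 3.15·e^(−0.0181·1/12) + 3.15·e^(−0.0181·5/12)
I = 3.1453 + 3.1263 = 6.2716
F = (S − I)·e^(rT) = (100.83 − 6.2716) · e^(0.0181·6/12)
= 94.5584 · e^0.009050 = 94.5584 × 1.009091 = kr 95.42

kr 95.42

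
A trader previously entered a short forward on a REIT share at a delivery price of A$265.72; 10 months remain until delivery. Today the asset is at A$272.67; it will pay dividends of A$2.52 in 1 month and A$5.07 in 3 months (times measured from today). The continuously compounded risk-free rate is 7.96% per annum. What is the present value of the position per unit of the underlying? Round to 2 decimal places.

-A$16.53

PV(remaining dividends) I = 2.52·e^(−0.0796·1/12) + 5.07·e^(−0.0796·3/12) = 7.4734
Current forward F = (S − I)·e^(rT) = (272.67 − 7.4734)·e^(0.0796·10/12) = 265.1966 × 1.068583 = 283.3846
Value (long) = (F − K)·e^(−rT) = (283.3846 − 265.72) × 0.935819 = 16.5309
Short position value = −(long value) = -A$16.53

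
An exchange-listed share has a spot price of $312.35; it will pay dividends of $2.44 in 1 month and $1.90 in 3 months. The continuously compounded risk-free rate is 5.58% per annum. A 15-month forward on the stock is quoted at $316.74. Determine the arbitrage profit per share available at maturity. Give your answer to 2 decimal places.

PV(dividends) I = 2.44·e^(−0.0558·1/12) + 1.90·e^(−0.0558·3/12) = 4.3024
Fair forward F* = (S − I)·e^(rT) = (312.35 − 4.3024)·e^0.069750 = 308.0476 × 1.072240 = 330.3010
Market $316.74 < fair 330.3010: forward underpriced → reverse cash-and-carry (short the stock, invest proceeds at r, pay the dividends, go long the forward).
Profit at T = |F_mkt − F*| = |316.74 − 330.3010| = $13.56 per share

$13.56 per share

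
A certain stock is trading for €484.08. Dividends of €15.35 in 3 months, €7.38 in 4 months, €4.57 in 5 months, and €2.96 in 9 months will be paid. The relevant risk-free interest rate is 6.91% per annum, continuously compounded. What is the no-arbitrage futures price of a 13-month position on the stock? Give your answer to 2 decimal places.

PV(dividends) I = 15.35·e^(−0.0691·3/12) + 7.38·e^(−0.0691·4/12) + 4.57·e^(−0.0691·5/12) + 2.96·e^(−0.0691·9/12)
I = 15.0871 + 7.2120 + 4.4403 + 2.8105 = 29.5499
F = (S − I)·e^(rT) = (484.08 − 29.5499) · e^(0.0691·13/12)
= 454.5301 · e^0.074858 = 454.5301 × 1.077731 = €489.86

€489.86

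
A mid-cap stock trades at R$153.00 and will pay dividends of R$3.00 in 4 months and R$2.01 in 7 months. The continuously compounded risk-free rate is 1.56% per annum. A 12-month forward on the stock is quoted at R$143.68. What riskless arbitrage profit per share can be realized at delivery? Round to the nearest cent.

R$6.67 per share

PV(dividends) I = 3.00·e^(−0.0156·4/12) + 2.01·e^(−0.0156·7/12) = 4.9762
Fair forward F* = (S − I)·e^(rT) = (153.00 − 4.9762)·e^0.015600 = 148.0238 × 1.015722 = 150.3510
Market R$143.68 < fair 150.3510: forward underpriced → reverse cash-and-carry (short the stock, invest proceeds at r, pay the dividends, go long the forward).
Profit at T = |F_mkt − F*| = |143.68 − 150.3510| = R$6.67 per share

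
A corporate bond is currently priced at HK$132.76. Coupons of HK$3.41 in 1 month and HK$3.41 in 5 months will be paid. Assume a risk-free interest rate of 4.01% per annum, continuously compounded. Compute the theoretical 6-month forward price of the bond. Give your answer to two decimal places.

PV(coupons) I = 3.41·e^(−0.0401·1/12) + 3.41·e^(−0.0401·5/12)
I = 3.3986 + 3.3535 = 6.7521
F = (S − I)·e^(rT) = (132.76 − 6.7521) · e^(0.0401·6/12)
= 126.0079 · e^0.020050 = 126.0079 × 1.020252 = HK$128.56

HK$128.56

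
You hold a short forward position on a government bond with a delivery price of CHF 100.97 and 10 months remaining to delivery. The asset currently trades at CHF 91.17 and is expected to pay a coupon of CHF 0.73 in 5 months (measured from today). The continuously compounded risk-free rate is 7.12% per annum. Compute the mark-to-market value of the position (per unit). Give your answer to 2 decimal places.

PV(remaining coupons) I = 0.73·e^(−0.0712·5/12) = 0.7087
Current forward F = (S − I)·e^(rT) = (91.17 − 0.7087)·e^(0.0712·10/12) = 90.4613 × 1.061129 = 95.9911
Value (long) = (F − K)·e^(−rT) = (95.9911 − 100.97) × 0.942393 = -4.6921
Short position value = −(long value) = CHF 4.69

CHF 4.69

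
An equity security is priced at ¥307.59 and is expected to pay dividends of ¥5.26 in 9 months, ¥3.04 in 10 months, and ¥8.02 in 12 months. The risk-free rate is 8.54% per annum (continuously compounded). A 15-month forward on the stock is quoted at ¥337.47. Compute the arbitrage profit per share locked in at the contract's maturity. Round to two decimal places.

PV(dividends) I = 5.26·e^(−0.0854·9/12) + 3.04·e^(−0.0854·10/12) + 8.02·e^(−0.0854·12/12) = 15.1284
Fair forward F* = (S − I)·e^(rT) = (307.59 − 15.1284)·e^0.106750 = 292.4616 × 1.112656 = 325.4092
Market ¥337.47 > fair 325.4092: forward overpriced → cash-and-carry (borrow at r, buy the stock and collect the dividends, short the forward).
Profit at T = |F_mkt − F*| = |337.47 − 325.4092| = ¥12.06 per share

¥12.06 per share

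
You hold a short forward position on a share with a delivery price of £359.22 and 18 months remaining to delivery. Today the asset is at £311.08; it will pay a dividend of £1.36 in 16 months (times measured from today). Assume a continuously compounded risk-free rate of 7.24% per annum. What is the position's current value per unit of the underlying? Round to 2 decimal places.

PV(remaining dividends) I = 1.36·e^(−0.0724·16/12) = 1.2349
Current forward F = (S − I)·e^(rT) = (311.08 − 1.2349)·e^(0.0724·18/12) = 309.8451 × 1.114716 = 345.3893
Value (long) = (F − K)·e^(−rT) = (345.3893 − 359.22) × 0.897089 = -12.4074
Short position value = −(long value) = £12.41

£12.41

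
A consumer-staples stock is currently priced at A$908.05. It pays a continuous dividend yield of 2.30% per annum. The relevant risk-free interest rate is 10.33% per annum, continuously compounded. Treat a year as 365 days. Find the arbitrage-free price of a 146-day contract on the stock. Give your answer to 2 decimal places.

A$937.69

F = S·e^((r − q)T) = 908.05 · e^((0.1033 − 0.0230) × 146/365)
= 908.05 · e^0.032120 = 908.05 × 1.032641
F = A$937.69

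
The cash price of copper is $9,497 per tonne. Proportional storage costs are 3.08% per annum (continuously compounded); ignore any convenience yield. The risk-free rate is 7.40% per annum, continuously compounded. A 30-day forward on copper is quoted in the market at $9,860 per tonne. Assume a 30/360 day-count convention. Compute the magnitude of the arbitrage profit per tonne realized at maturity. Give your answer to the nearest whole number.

Fair forward: F* = S·e^(carry·T), with carry = (r + u) = 0.0740 + 0.0308 = 0.1048
F* = 9497 · e^(0.1048 × 30/360) = 9497 · e^0.008733 = 9497 × 1.008771 = $9580.2982
Market $9860 > fair $9580.2982: forward overpriced → cash-and-carry (buy spot, short the forward).
At maturity, profit = |F_mkt − F*| = |9860 − 9580.2982| = $280 per tonne

$280 per tonne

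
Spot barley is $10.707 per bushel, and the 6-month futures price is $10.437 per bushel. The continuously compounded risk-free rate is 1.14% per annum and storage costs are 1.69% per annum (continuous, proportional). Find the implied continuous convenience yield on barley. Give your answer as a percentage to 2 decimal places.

7.94%

F = S·e^((r+u−y)T) ⇒ (r+u−y) = ln(F/S)/T
ln(10.437/10.707) = -0.025541; /T ⇒ -0.051082
y = r + u − ln(F/S)/T = 0.0114 + 0.0169 + 0.051082 = 0.079382
y = 7.94%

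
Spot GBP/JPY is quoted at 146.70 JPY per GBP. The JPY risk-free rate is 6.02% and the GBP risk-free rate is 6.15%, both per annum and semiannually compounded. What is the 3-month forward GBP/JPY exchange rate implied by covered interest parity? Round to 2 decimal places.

146.65

By covered interest parity, F = S · (1+r_JPY/2)^(2T) / (1+r_GBP/2)^(2T)
= 146.70 × 1.014938 / 1.015259 = 146.70 × 0.999684
F = 146.65 JPY per GBP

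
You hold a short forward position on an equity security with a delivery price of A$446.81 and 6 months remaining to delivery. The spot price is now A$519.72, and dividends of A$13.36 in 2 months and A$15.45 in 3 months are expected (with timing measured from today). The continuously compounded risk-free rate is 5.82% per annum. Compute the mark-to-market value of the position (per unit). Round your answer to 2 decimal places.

-A$57.27

PV(remaining dividends) I = 13.36·e^(−0.0582·2/12) + 15.45·e^(−0.0582·3/12) = 28.4579
Current forward F = (S − I)·e^(rT) = (519.72 − 28.4579)·e^(0.0582·6/12) = 491.2621 × 1.029528 = 505.7681
Value (long) = (F − K)·e^(−rT) = (505.7681 − 446.81) × 0.971319 = 57.2671
Short position value = −(long value) = -A$57.27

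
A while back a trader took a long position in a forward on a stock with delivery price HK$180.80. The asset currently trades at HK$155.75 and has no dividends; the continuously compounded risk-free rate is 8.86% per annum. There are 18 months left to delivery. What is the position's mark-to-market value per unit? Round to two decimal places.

-HK$2.55

Current fair forward for the remaining 18 months: F = S·e^(r·T), r = 0.0886
F = 155.75 · e^(0.0886 × 18/12) = 155.75 × 1.142136 = 177.8877
Value of long forward = (F − K)·e^(−rT) = (177.8877 − 180.80) · e^(−0.0886·18/12)
= -2.9123 × 0.875553 = -2.55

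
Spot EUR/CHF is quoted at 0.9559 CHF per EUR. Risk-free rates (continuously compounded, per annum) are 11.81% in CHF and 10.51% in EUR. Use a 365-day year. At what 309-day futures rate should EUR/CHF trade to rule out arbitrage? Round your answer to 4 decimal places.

F = S·e^((r_CHF − r_EUR)T) = 0.9559 · e^((0.1181 − 0.1051) × 309/365)
= 0.9559 · e^0.011005 = 0.9559 × 1.011066
F = 0.9665 CHF per EUR

0.9665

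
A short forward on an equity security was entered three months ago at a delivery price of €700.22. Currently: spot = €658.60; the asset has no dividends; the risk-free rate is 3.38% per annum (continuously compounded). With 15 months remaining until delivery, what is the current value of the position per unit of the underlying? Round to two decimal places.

€12.65

Current fair forward for the remaining 15 months: F = S·e^(r·T), r = 0.0338
F = 658.60 · e^(0.0338 × 15/12) = 658.60 × 1.043155 = 687.0219
Value of long forward = (F − K)·e^(−rT) = (687.0219 − 700.22) · e^(−0.0338·15/12)
= -13.1981 × 0.958630 = -12.65
Short position value = −(long value) = €12.65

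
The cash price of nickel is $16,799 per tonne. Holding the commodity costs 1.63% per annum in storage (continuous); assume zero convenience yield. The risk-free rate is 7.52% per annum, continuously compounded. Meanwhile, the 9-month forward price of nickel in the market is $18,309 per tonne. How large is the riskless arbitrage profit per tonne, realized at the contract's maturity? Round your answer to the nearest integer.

Fair forward: F* = S·e^(carry·T), with carry = (r + u) = 0.0752 + 0.0163 = 0.0915
F* = 16799 · e^(0.0915 × 9/12) = 16799 · e^0.068625 = 16799 × 1.071034 = $17992.3002
Market $18309 > fair $17992.3002: forward overpriced → cash-and-carry (buy spot, short the forward).
At maturity, profit = |F_mkt − F*| = |18309 − 17992.3002| = $317 per tonne

$317 per tonne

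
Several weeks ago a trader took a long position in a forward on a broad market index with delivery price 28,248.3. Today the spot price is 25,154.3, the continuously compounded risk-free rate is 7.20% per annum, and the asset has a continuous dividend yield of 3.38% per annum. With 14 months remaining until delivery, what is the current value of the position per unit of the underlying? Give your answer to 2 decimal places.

-1790.69

Current fair forward for the remaining 14 months: F = S·e^((r − q)·T), (r − q) = 0.0720 − 0.0338 = 0.0382
F = 25154.3 · e^(0.0382 × 14/12) = 25154.3 × 1.04557468 = 26300.6992
Value of long forward = (F − K)·e^(−rT) = (26300.6992 − 28248.3) · e^(−0.0720·14/12)
= -1947.6008 × 0.91943126 = -1790.69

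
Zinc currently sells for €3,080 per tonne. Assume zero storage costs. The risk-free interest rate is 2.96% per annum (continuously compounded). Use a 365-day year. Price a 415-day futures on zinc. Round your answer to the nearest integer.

F = S·e^(rT) = 3080 · e^(0.0296 × 415/365) = 3080 · e^0.033655
= 3080 × 1.034228 = €3,185 per tonne

€3,185 per tonne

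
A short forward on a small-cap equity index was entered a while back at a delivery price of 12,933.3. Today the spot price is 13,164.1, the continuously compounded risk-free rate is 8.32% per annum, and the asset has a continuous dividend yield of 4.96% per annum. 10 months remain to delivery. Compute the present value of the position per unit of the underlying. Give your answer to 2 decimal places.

-564.10

Current fair forward for the remaining 10 months: F = S·e^((r − q)·T), (r − q) = 0.0832 − 0.0496 = 0.0336
F = 13164.1 · e^(0.0336 × 10/12) = 13164.1 × 1.02839568 = 13537.9036
Value of long forward = (F − K)·e^(−rT) = (13537.9036 − 12933.3) · e^(−0.0832·10/12)
= 604.6036 × 0.93301562 = 564.10
Short position value = −(long value) = -564.10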